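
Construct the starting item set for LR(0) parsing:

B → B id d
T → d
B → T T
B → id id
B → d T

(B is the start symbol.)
First, augment the grammar with B' → B
I₀ = CLOSURE({ [B' → . B] }):
  [B' → . B] has the dot before B: add [B → . B id d], [B → . T T], [B → . id id], [B → . d T]
  [B → . T T] has the dot before T: add [T → . d]
No further items can be added.

I₀ = { [B → . B id d], [B → . T T], [B → . d T], [B → . id id], [B' → . B], [T → . d] }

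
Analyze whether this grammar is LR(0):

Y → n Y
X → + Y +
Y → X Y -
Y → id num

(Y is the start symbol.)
A grammar is LR(0) if no state in the canonical LR(0) collection has:
  - both a shift item (dot before a terminal) and a complete item (shift-reduce conflict), or
  - two or more complete items (reduce-reduce conflict; the accept item [Y' → Y .] counts as a complete item here).

Augment with Y' → Y and build the canonical LR(0) collection (I0 = CLOSURE({[Y' → . Y]}), then GOTO on every symbol after a dot until no new states appear). It has 12 states:
  I0: { [X → . + Y +], [Y → . X Y -], [Y → . id num], [Y → . n Y], [Y' → . Y] }  — shift
  I1: { [X → + . Y +], [X → . + Y +], [Y → . X Y -], [Y → . id num], [Y → . n Y] }  — shift
  I2: { [X → . + Y +], [Y → . X Y -], [Y → . id num], [Y → . n Y], [Y → X . Y -] }  — shift
  I3: { [Y' → Y .] }  — accept
  I4: { [Y → id . num] }  — shift
  I5: { [X → . + Y +], [Y → . X Y -], [Y → . id num], [Y → . n Y], [Y → n . Y] }  — shift
  I6: { [Y → n Y .] }  — reduce
  I7: { [Y → id num .] }  — reduce
  I8: { [Y → X Y . -] }  — shift
  I9: { [Y → X Y - .] }  — reduce
  I10: { [X → + Y . +] }  — shift
  I11: { [X → + Y + .] }  — reduce

Every state is either a pure shift/goto state or contains exactly one complete item and nothing to shift — no conflicts. The grammar is LR(0).

Answer: Yes, the grammar is LR(0)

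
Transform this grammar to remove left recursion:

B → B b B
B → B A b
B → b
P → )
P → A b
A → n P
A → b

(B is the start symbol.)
B → b B'
B' → b B B'
B' → A b B'
B' → ε
P → )
P → A b
A → n P
A → b

B is directly left-recursive. The standard transformation for
  A → A α₁ | ... | A α_m | β₁ | ... | β_n
is
  A  → β₁ A' | ... | β_n A'
  A' → α₁ A' | ... | α_m A' | ε

B → b becomes B → b B'
B → B b B becomes B' → b B B'
B → B A b becomes B' → A b B'
Add B' → ε

Productions for other non-terminals are unchanged:
  P → )
  P → A b
  A → n P
  A → b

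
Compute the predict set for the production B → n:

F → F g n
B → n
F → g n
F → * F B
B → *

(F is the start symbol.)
{ 'n' }

PREDICT(B → n) = (FIRST(RHS) \ {ε}) ∪ (FOLLOW(B) if ε ∈ FIRST(RHS), i.e. RHS ⇒* ε)
FIRST(n) = { 'n' }
ε ∉ FIRST(n), so FOLLOW(B) is not added.
PREDICT(B → n) = { 'n' }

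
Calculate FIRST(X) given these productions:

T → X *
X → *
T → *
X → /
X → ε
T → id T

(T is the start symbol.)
{ '*', '/', ε }

To compute FIRST(X), examine every production with X on the left-hand side, reading each right-hand side left to right until a non-nullable symbol is reached.

From X → *:
  - '*' is a terminal: add '*' and stop
From X → /:
  - '/' is a terminal: add '/' and stop
From X → ε:
  - ε-production, so ε ∈ FIRST(X)

Collecting: FIRST(X) = { '*', '/', ε }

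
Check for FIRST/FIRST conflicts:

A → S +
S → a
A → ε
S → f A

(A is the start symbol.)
No FIRST/FIRST conflicts.

A FIRST/FIRST conflict occurs when two productions N → α and N → β for the same non-terminal have FIRST(α) ∩ FIRST(β) ≠ ∅ (with ε ∈ FIRST of a nullable right-hand side, so two nullable alternatives also conflict).

FIRST sets of the non-terminals at (or reachable through a nullable prefix from) the front of some alternative:
  FIRST(S) = { 'a', 'f' }

Productions for A:
  A → S +: FIRST = { 'a', 'f' }
  A → ε: FIRST = { ε }
Productions for S:
  S → a: FIRST = { 'a' }
  S → f A: FIRST = { 'f' }

All alternatives of each non-terminal have pairwise disjoint FIRST sets.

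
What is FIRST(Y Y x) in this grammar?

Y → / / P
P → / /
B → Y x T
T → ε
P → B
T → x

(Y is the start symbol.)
{ '/' }

FIRST sets of the non-terminals involved (from the grammar, by fixed-point iteration):
  FIRST(Y) = { '/' }

To compute FIRST(Y Y x), process the symbols left to right:
Symbol Y is a non-terminal. Add FIRST(Y) \ {ε} = { '/' }
Y is not nullable (ε ∉ FIRST(Y)), so stop here.
FIRST(Y Y x) = { '/' }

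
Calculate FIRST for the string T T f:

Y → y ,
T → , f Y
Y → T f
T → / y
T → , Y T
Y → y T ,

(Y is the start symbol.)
FIRST sets of the non-terminals involved (from the grammar, by fixed-point iteration):
  FIRST(T) = { ',', '/' }

To compute FIRST(T T f), process the symbols left to right:
Symbol T is a non-terminal. Add FIRST(T) \ {ε} = { ',', '/' }
T is not nullable (ε ∉ FIRST(T)), so stop here.
FIRST(T T f) = { ',', '/' }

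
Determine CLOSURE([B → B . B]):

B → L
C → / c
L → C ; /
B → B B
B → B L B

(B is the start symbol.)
{ [B → . B B], [B → . B L B], [B → . L], [B → B . B], [C → . / c], [L → . C ; /] }

Start with: [B → B . B]
  [B → B . B] has the dot before B: add [B → . L], [B → . B B], [B → . B L B]
  [B → . L] has the dot before L: add [L → . C ; /]
  [L → . C ; /] has the dot before C: add [C → . / c]
No further items can be added.

CLOSURE = { [B → . B B], [B → . B L B], [B → . L], [B → B . B], [C → . / c], [L → . C ; /] }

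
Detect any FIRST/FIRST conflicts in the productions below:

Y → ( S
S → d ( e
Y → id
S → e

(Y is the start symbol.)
No FIRST/FIRST conflicts.

Productions for Y:
  Y → ( S: FIRST = { '(' }
  Y → id: FIRST = { 'id' }
Productions for S:
  S → d ( e: FIRST = { 'd' }
  S → e: FIRST = { 'e' }

All alternatives of each non-terminal have pairwise disjoint FIRST sets.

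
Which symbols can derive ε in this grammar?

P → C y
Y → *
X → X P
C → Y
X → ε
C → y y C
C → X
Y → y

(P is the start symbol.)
A non-terminal is nullable if it can derive ε (the empty string): either it has an ε-production, or it has a production whose right-hand side consists entirely of nullable non-terminals.

ε-productions: X → ε
So X is immediately nullable.
C → X: every symbol on the right is nullable, so C is nullable too.
No further non-terminal can be added: every production for the remaining non-terminals contains a terminal or a non-nullable non-terminal.
Nullable = { 'C', 'X' }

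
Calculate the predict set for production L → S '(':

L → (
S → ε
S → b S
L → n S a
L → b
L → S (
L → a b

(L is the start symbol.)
{ '(', 'b' }

PREDICT(L → S '(') = (FIRST(RHS) \ {ε}) ∪ (FOLLOW(L) if ε ∈ FIRST(RHS), i.e. RHS ⇒* ε)
FIRST(S) = { 'b', ε }
FIRST(S '(') = { '(', 'b' }
ε ∉ FIRST(S '('), so FOLLOW(L) is not added.
PREDICT(L → S '(') = { '(', 'b' }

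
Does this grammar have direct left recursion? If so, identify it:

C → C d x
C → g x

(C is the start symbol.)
C → C d x: LEFT RECURSIVE (starts with C)
C → g x: starts with g

The grammar has direct left recursion on: C.

Answer: Yes, C is left-recursive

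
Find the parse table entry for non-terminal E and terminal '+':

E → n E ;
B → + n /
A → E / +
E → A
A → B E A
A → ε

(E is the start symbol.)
E → A

To find M[E, '+'], we find productions for E where '+' is in the predict set (PREDICT(N → α) = (FIRST(α) \ {ε}) ∪ (FOLLOW(N) if α ⇒* ε)).

Relevant sets:
  FIRST(A) = { '+', '/', 'n', ε }
  FOLLOW(E) = { $, '+', '/', ';', 'n' }

E → n E ;: PREDICT = { 'n' }
E → A: PREDICT = { $, '+', '/', ';', 'n' }
  '+' is in predict set, so this production goes in M[E, '+']

M[E, '+'] = E → A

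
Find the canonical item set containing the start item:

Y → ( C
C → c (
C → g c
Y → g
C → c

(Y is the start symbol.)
First, augment the grammar with Y' → Y
I₀ = CLOSURE({ [Y' → . Y] }):
  [Y' → . Y] has the dot before Y: add [Y → . ( C], [Y → . g]
No further items can be added.

I₀ = { [Y → . ( C], [Y → . g], [Y' → . Y] }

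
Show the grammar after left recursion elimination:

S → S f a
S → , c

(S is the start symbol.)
S is directly left-recursive. The standard transformation for
  A → A α₁ | ... | A α_m | β₁ | ... | β_n
is
  A  → β₁ A' | ... | β_n A'
  A' → α₁ A' | ... | α_m A' | ε

S → , c becomes S → , c S'
S → S f a becomes S' → f a S'
Add S' → ε

Resulting grammar:
S → , c S'
S' → f a S'
S' → ε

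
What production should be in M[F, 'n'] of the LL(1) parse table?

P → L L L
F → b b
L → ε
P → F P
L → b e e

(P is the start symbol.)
Empty (error entry)

To find M[F, 'n'], we find productions for F where 'n' is in the predict set (PREDICT(N → α) = (FIRST(α) \ {ε}) ∪ (FOLLOW(N) if α ⇒* ε)).

F → b b: PREDICT = { 'b' }

M[F, 'n'] is empty (no production applies)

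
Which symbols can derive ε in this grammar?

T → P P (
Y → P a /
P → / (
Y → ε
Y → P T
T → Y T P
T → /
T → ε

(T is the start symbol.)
ε-productions: Y → ε, T → ε
So Y, T are immediately nullable.
No further non-terminal can be added: every production for the remaining non-terminals contains a terminal or a non-nullable non-terminal.
Nullable = { 'T', 'Y' }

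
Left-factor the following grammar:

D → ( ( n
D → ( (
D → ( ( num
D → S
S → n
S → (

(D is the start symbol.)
D → ( ( D'
D' → n
D' → ε
D' → num
D → S
S → n
S → (

Left-factoring transforms A → αβ₁ | αβ₂ into A → αA' and A' → β₁ | β₂
(α is the longest common prefix among the alternatives). Repeat until
no nonterminal has two alternatives with a common prefix.

Round 1: D has alternatives sharing prefix '( ('. Introduce D': D → ( ( D'
  Add: D' → n
  Add: D' → ε
  Add: D' → num

No remaining common prefixes — done.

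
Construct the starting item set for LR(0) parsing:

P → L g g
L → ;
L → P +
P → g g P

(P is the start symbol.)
{ [L → . ;], [L → . P +], [P → . L g g], [P → . g g P], [P' → . P] }

First, augment the grammar with P' → P
I₀ = CLOSURE({ [P' → . P] }):
  [P' → . P] has the dot before P: add [P → . L g g], [P → . g g P]
  [P → . L g g] has the dot before L: add [L → . ;], [L → . P +]
No further items can be added.

I₀ = { [L → . ;], [L → . P +], [P → . L g g], [P → . g g P], [P' → . P] }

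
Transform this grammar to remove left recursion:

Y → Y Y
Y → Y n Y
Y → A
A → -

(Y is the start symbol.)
Y is directly left-recursive. The standard transformation for
  A → A α₁ | ... | A α_m | β₁ | ... | β_n
is
  A  → β₁ A' | ... | β_n A'
  A' → α₁ A' | ... | α_m A' | ε

Y → A becomes Y → A Y'
Y → Y Y becomes Y' → Y Y'
Y → Y n Y becomes Y' → n Y Y'
Add Y' → ε

Productions for other non-terminals are unchanged:
  A → -

Resulting grammar:
Y → A Y'
Y' → Y Y'
Y' → n Y Y'
Y' → ε
A → -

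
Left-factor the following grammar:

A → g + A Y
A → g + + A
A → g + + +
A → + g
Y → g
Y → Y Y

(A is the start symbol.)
Left-factoring transforms A → αβ₁ | αβ₂ into A → αA' and A' → β₁ | β₂
(α is the longest common prefix among the alternatives). Repeat until
no nonterminal has two alternatives with a common prefix.

Round 1: A has alternatives sharing prefix 'g +'. Introduce A': A → g + A'
  Add: A' → A Y
  Add: A' → + A
  Add: A' → + +

Round 2: A' has alternatives sharing prefix '+'. Introduce A'': A' → + A''
  Add: A'' → A
  Add: A'' → +

No remaining common prefixes — done.

Resulting grammar:
A → g + A'
A' → A Y
A' → + A''
A'' → A
A'' → +
A → + g
Y → g
Y → Y Y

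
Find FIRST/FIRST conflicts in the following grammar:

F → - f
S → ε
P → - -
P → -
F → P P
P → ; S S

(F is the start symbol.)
FIRST sets of the non-terminals at (or reachable through a nullable prefix from) the front of some alternative:
  FIRST(P) = { '-', ';' }

Productions for F:
  F → - f: FIRST = { '-' }
  F → P P: FIRST = { '-', ';' }
Productions for P:
  P → - -: FIRST = { '-' }
  P → -: FIRST = { '-' }
  P → ; S S: FIRST = { ';' }
S has only one production, so no FIRST/FIRST conflict is possible there.

Conflict for F: F → - f and F → P P
  Overlap: { '-' }
Conflict for P: P → - - and P → -
  Overlap: { '-' }

Answer: Yes. F → '-' f / F → P P on { '-' }; P → '-' '-' / P → '-' on { '-' }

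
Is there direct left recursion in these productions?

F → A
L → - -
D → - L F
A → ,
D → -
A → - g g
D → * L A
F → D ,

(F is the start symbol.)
F → A: starts with A
L → - -: starts with '-'
D → - L F: starts with '-'
A → ,: starts with ','
D → -: starts with '-'
A → - g g: starts with '-'
D → * L A: starts with '*'
F → D ,: starts with D

No direct left recursion found.

Answer: No direct left recursion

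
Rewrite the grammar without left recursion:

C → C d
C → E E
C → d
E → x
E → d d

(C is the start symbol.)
C is directly left-recursive. The standard transformation for
  A → A α₁ | ... | A α_m | β₁ | ... | β_n
is
  A  → β₁ A' | ... | β_n A'
  A' → α₁ A' | ... | α_m A' | ε

C → E E becomes C → E E C'
C → d becomes C → d C'
C → C d becomes C' → d C'
Add C' → ε

Productions for other non-terminals are unchanged:
  E → x
  E → d d

Resulting grammar:
C → E E C'
C → d C'
C' → d C'
C' → ε
E → x
E → d d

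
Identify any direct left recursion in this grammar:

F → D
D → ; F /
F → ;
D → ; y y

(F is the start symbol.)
Direct left recursion occurs when N → N α for some non-terminal N (the right-hand side begins with the left-hand side itself).

F → D: starts with D
D → ; F /: starts with ';'
F → ;: starts with ';'
D → ; y y: starts with ';'

No direct left recursion found.

Answer: No direct left recursion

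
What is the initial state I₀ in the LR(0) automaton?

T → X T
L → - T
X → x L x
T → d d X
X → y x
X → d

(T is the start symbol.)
First, augment the grammar with T' → T
I₀ = CLOSURE({ [T' → . T] }):
  [T' → . T] has the dot before T: add [T → . X T], [T → . d d X]
  [T → . X T] has the dot before X: add [X → . x L x], [X → . y x], [X → . d]
No further items can be added.

I₀ = { [T → . X T], [T → . d d X], [T' → . T], [X → . d], [X → . x L x], [X → . y x] }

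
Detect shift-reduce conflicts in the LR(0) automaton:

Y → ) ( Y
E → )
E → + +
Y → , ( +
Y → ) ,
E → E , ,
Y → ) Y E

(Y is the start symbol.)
A shift-reduce conflict occurs when an LR(0) state has both:
  - a complete (reduce) item [A → α .] (dot at the end), and
  - a shift item [B → β . c γ] (dot before a terminal).

Augment with Y' → Y and build the canonical LR(0) collection (I0 = CLOSURE({[Y' → . Y]}), then GOTO on every symbol after a dot until no new states appear). It has 16 states:
  I0: { [Y → . ) ( Y], [Y → . ) ,], [Y → . ) Y E], [Y → . , ( +], [Y' → . Y] }  — shift
  I1: { [Y → ) . ( Y], [Y → ) . ,], [Y → ) . Y E], [Y → . ) ( Y], [Y → . ) ,], [Y → . ) Y E], [Y → . , ( +] }  — shift
  I2: { [Y → , . ( +] }  — shift
  I3: { [Y' → Y .] }  — accept
  I4: { [Y → , ( . +] }  — shift
  I5: { [Y → , ( + .] }  — reduce
  I6: { [Y → ) ( . Y], [Y → . ) ( Y], [Y → . ) ,], [Y → . ) Y E], [Y → . , ( +] }  — shift
  I7: { [Y → ) , .], [Y → , . ( +] }  — shift, reduce
  I8: { [E → . )], [E → . + +], [E → . E , ,], [Y → ) Y . E] }  — shift
  I9: { [E → ) .] }  — reduce
  I10: { [E → + . +] }  — shift
  I11: { [E → E . , ,], [Y → ) Y E .] }  — shift, reduce
  I12: { [E → E , . ,] }  — shift
  I13: { [E → E , , .] }  — reduce
  I14: { [E → + + .] }  — reduce
  I15: { [Y → ) ( Y .] }  — reduce

I7 contains reduce item [Y → ) , .] and shift item [Y → , . ( +] — shift-reduce conflict.
I11 contains reduce item [Y → ) Y E .] and shift item [E → E . , ,] — shift-reduce conflict.

Answer: Yes — I7: [Y → ) , .] vs [Y → , . ( +]; I11: [Y → ) Y E .] vs [E → E . , ,]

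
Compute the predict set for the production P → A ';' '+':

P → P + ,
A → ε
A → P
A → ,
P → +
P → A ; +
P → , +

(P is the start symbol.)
{ '+', ',', ';' }

PREDICT(P → A ';' '+') = (FIRST(RHS) \ {ε}) ∪ (FOLLOW(P) if ε ∈ FIRST(RHS), i.e. RHS ⇒* ε)
FIRST(A) = { '+', ',', ';', ε }
FIRST(A ';' '+') = { '+', ',', ';' }
ε ∉ FIRST(A ';' '+'), so FOLLOW(P) is not added.
PREDICT(P → A ';' '+') = { '+', ',', ';' }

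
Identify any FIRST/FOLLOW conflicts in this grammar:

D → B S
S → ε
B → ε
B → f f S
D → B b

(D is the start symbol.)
No FIRST/FOLLOW conflicts.

Nullable non-terminals: B, D, S.
FIRST sets used below: FIRST(B) = { 'f', ε }, FIRST(S) = { ε }

B: nullable alternative(s) B → ε; FOLLOW(B) = { $, 'b' }
  B → ε: FIRST \ {ε} = { } — this is the only nullable alternative, skip
  B → f f S: FIRST \ {ε} = { 'f' } — disjoint from FOLLOW(B)

D: nullable alternative(s) D → B S; FOLLOW(D) = { $ }
  D → B S: FIRST \ {ε} = { 'f' } — this is the only nullable alternative, skip
  D → B b: FIRST \ {ε} = { 'b', 'f' } — disjoint from FOLLOW(D)
S has a nullable alternative but only one production, so nothing to check.

No FIRST/FOLLOW conflicts found.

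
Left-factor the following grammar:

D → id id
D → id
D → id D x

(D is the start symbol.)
Left-factoring transforms A → αβ₁ | αβ₂ into A → αA' and A' → β₁ | β₂
(α is the longest common prefix among the alternatives). Repeat until
no nonterminal has two alternatives with a common prefix.

Round 1: D has alternatives sharing prefix 'id'. Introduce D': D → id D'
  Add: D' → id
  Add: D' → ε
  Add: D' → D x

No remaining common prefixes — done.

Resulting grammar:
D → id D'
D' → id
D' → ε
D' → D x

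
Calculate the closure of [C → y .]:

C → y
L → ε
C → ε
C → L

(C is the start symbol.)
To compute CLOSURE, for each item [A → α.Bβ] where B is a non-terminal, add [B → .γ] for all productions B → γ; repeat for the newly added items until nothing changes.

Start with: [C → y .]
The dot is at the end, so nothing is added.

CLOSURE = { [C → y .] }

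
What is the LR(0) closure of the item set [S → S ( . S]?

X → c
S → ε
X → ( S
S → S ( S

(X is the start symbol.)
Start with: [S → S ( . S]
  [S → S ( . S] has the dot before S: add [S → .], [S → . S ( S]
No further items can be added.

CLOSURE = { [S → . S ( S], [S → .], [S → S ( . S] }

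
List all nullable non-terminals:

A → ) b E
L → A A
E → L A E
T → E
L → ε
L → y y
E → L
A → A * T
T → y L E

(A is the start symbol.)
{ 'E', 'L', 'T' }

ε-productions: L → ε
So L is immediately nullable.
E → L: every symbol on the right is nullable, so E is nullable too.
T → E: every symbol on the right is nullable, so T is nullable too.
No further non-terminal can be added: every production for the remaining non-terminals contains a terminal or a non-nullable non-terminal.
Nullable = { 'E', 'L', 'T' }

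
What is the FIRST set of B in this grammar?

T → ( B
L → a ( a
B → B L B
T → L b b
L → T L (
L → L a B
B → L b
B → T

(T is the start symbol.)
{ '(', 'a' }

FIRST sets of the other non-terminals involved (by the same procedure, iterated to a fixed point):
  FIRST(L) = { '(', 'a' }
  FIRST(T) = { '(', 'a' }

From B → B L B:
  - B is the symbol being defined: contributes nothing new
    B is not nullable, so stop
From B → L b:
  - L is a non-terminal: add FIRST(L) \ {ε} = { '(', 'a' }
    L is not nullable, so stop
From B → T:
  - T is a non-terminal: add FIRST(T) \ {ε} = { '(', 'a' }
    T is not nullable, so stop

Collecting: FIRST(B) = { '(', 'a' }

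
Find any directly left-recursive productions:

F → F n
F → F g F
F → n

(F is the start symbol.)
Yes, F is left-recursive

F → F n: LEFT RECURSIVE (starts with F)
F → F g F: LEFT RECURSIVE (starts with F)
F → n: starts with n

The grammar has direct left recursion on: F.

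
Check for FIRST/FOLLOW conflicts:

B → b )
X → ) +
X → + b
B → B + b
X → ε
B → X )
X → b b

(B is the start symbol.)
Nullable non-terminals: X.

X: nullable alternative(s) X → ε; FOLLOW(X) = { ')' }
  X → ) +: FIRST \ {ε} = { ')' } — overlaps FOLLOW(X) on { ')' }: CONFLICT
  X → + b: FIRST \ {ε} = { '+' } — disjoint from FOLLOW(X)
  X → ε: FIRST \ {ε} = { } — this is the only nullable alternative, skip
  X → b b: FIRST \ {ε} = { 'b' } — disjoint from FOLLOW(X)

B has no nullable alternative, so no FIRST/FOLLOW check is needed there.

So the grammar has 1 FIRST/FOLLOW conflict (marked CONFLICT above).

Answer: Yes. X → ')' '+' with FOLLOW(X) on { ')' }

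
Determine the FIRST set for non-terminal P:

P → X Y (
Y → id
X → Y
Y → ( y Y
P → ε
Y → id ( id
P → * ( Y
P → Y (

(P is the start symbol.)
To compute FIRST(P), examine every production with P on the left-hand side, reading each right-hand side left to right until a non-nullable symbol is reached.

FIRST sets of the other non-terminals involved (by the same procedure, iterated to a fixed point):
  FIRST(X) = { '(', 'id' }
  FIRST(Y) = { '(', 'id' }

From P → X Y (:
  - X is a non-terminal: add FIRST(X) \ {ε} = { '(', 'id' }
    X is not nullable, so stop
From P → ε:
  - ε-production, so ε ∈ FIRST(P)
From P → * ( Y:
  - '*' is a terminal: add '*' and stop
From P → Y (:
  - Y is a non-terminal: add FIRST(Y) \ {ε} = { '(', 'id' }
    Y is not nullable, so stop

Collecting: FIRST(P) = { '(', '*', 'id', ε }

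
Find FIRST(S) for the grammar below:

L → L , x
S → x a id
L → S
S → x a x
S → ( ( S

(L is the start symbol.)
{ '(', 'x' }

To compute FIRST(S), examine every production with S on the left-hand side, reading each right-hand side left to right until a non-nullable symbol is reached.

From S → x a id:
  - x is a terminal: add 'x' and stop
From S → x a x:
  - x is a terminal: add 'x' and stop
From S → ( ( S:
  - '(' is a terminal: add '(' and stop

Collecting: FIRST(S) = { '(', 'x' }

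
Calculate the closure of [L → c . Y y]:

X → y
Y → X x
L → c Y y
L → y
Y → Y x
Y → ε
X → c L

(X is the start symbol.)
Start with: [L → c . Y y]
  [L → c . Y y] has the dot before Y: add [Y → . X x], [Y → . Y x], [Y → .]
  [Y → . X x] has the dot before X: add [X → . y], [X → . c L]
No further items can be added.

CLOSURE = { [L → c . Y y], [X → . c L], [X → . y], [Y → . X x], [Y → . Y x], [Y → .] }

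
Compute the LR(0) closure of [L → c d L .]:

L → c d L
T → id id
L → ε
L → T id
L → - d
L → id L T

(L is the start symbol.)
{ [L → c d L .] }

To compute CLOSURE, for each item [A → α.Bβ] where B is a non-terminal, add [B → .γ] for all productions B → γ; repeat for the newly added items until nothing changes.

Start with: [L → c d L .]
The dot is at the end, so nothing is added.

CLOSURE = { [L → c d L .] }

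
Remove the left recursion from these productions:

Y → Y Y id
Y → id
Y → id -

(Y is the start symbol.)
Y → id Y'
Y → id - Y'
Y' → Y id Y'
Y' → ε

Y is directly left-recursive. The standard transformation for
  A → A α₁ | ... | A α_m | β₁ | ... | β_n
is
  A  → β₁ A' | ... | β_n A'
  A' → α₁ A' | ... | α_m A' | ε

Y → id becomes Y → id Y'
Y → id - becomes Y → id - Y'
Y → Y Y id becomes Y' → Y id Y'
Add Y' → ε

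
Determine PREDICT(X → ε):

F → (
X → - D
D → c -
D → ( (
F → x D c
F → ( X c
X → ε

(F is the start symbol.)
{ 'c' }

PREDICT(X → ε) = (FIRST(RHS) \ {ε}) ∪ (FOLLOW(X) if ε ∈ FIRST(RHS), i.e. RHS ⇒* ε)
The right-hand side is ε (FIRST(ε) = { ε }), so the predict set is FOLLOW(X) = { 'c' }
PREDICT(X → ε) = { 'c' }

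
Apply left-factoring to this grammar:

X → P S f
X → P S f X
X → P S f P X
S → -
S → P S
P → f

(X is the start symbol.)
Left-factoring transforms A → αβ₁ | αβ₂ into A → αA' and A' → β₁ | β₂
(α is the longest common prefix among the alternatives). Repeat until
no nonterminal has two alternatives with a common prefix.

Round 1: X has alternatives sharing prefix 'P S f'. Introduce X': X → P S f X'
  Add: X' → ε
  Add: X' → X
  Add: X' → P X

No remaining common prefixes — done.

Resulting grammar:
X → P S f X'
X' → ε
X' → X
X' → P X
S → -
S → P S
P → f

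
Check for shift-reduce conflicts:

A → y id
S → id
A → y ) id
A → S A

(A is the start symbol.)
A shift-reduce conflict occurs when an LR(0) state has both:
  - a complete (reduce) item [A → α .] (dot at the end), and
  - a shift item [B → β . c γ] (dot before a terminal).

Augment with A' → A and build the canonical LR(0) collection (I0 = CLOSURE({[A' → . A]}), then GOTO on every symbol after a dot until no new states appear). It has 9 states:
  I0: { [A → . S A], [A → . y ) id], [A → . y id], [A' → . A], [S → . id] }  — shift
  I1: { [A' → A .] }  — accept
  I2: { [A → . S A], [A → . y ) id], [A → . y id], [A → S . A], [S → . id] }  — shift
  I3: { [S → id .] }  — reduce
  I4: { [A → y . ) id], [A → y . id] }  — shift
  I5: { [A → y ) . id] }  — shift
  I6: { [A → y id .] }  — reduce
  I7: { [A → y ) id .] }  — reduce
  I8: { [A → S A .] }  — reduce

No state contains both a complete item and a shift item.

Answer: No shift-reduce conflicts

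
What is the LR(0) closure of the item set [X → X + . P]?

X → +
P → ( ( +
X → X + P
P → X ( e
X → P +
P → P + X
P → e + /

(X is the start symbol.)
{ [P → . ( ( +], [P → . P + X], [P → . X ( e], [P → . e + /], [X → . +], [X → . P +], [X → . X + P], [X → X + . P] }

Start with: [X → X + . P]
  [X → X + . P] has the dot before P: add [P → . ( ( +], [P → . X ( e], [P → . P + X], [P → . e + /]
  [P → . X ( e] has the dot before X: add [X → . +], [X → . X + P], [X → . P +]
No further items can be added.

CLOSURE = { [P → . ( ( +], [P → . P + X], [P → . X ( e], [P → . e + /], [X → . +], [X → . P +], [X → . X + P], [X → X + . P] }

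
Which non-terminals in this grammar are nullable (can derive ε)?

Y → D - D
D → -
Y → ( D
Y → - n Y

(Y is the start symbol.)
A non-terminal is nullable if it can derive ε (the empty string): either it has an ε-production, or it has a production whose right-hand side consists entirely of nullable non-terminals.

There are no ε-productions, so no non-terminal can derive ε.
No non-terminals are nullable.

Answer: None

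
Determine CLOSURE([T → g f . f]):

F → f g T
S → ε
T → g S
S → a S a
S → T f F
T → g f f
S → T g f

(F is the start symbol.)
{ [T → g f . f] }

To compute CLOSURE, for each item [A → α.Bβ] where B is a non-terminal, add [B → .γ] for all productions B → γ; repeat for the newly added items until nothing changes.

Start with: [T → g f . f]
The dot precedes the terminal f, so nothing is added.

CLOSURE = { [T → g f . f] }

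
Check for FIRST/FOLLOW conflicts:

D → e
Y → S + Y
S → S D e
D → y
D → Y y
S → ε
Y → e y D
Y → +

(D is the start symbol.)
Nullable non-terminals: S.
FIRST sets used below: FIRST(S) = { '+', 'e', 'y', ε }, FIRST(D) = { '+', 'e', 'y' }

S: nullable alternative(s) S → ε; FOLLOW(S) = { '+', 'e', 'y' }
  S → S D e: FIRST \ {ε} = { '+', 'e', 'y' } — overlaps FOLLOW(S) on { '+', 'e', 'y' }: CONFLICT
  S → ε: FIRST \ {ε} = { } — this is the only nullable alternative, skip

D, Y have no nullable alternative, so no FIRST/FOLLOW check is needed there.

So the grammar has 1 FIRST/FOLLOW conflict (marked CONFLICT above).

Answer: Yes. S → S D e with FOLLOW(S) on { '+', 'e', 'y' }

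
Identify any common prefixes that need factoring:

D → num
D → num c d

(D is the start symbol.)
Yes, D has productions with common prefix 'num'

Left-factoring is needed when two productions for the same non-terminal
share a common prefix on the right-hand side.

Productions for D:
  D → num
  D → num c d

Found common prefix 'num' in productions for D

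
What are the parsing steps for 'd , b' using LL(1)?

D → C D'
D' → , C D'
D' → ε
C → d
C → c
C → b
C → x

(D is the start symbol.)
LL(1) parsing maintains a stack (initially the start symbol over $) and the input. At each step: if the stack top is a terminal, match it against the current input token; if it is a non-terminal N, replace it with the RHS of M[N, lookahead] (the unique production whose predict set contains the lookahead).

Stack is shown with the top on the left.

Stack     Input    Action
-------------------------
D $       d , b $  output D → C D'
C D' $    d , b $  output C → d
d D' $    d , b $  match 'd'
D' $      , b $    output D' → , C D'
, C D' $  , b $    match ','
C D' $    b $      output C → b
b D' $    b $      match 'b'
D' $      $        output D' → ε
$         $        accept

The string is accepted.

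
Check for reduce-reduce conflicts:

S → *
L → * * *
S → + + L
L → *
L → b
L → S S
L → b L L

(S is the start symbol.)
A reduce-reduce conflict occurs when an LR(0) state has two complete items [A → α .] and [B → β .] — both call for a reduction, and with no lookahead the parser cannot choose between them.

Augment with S' → S and build the canonical LR(0) collection (I0 = CLOSURE({[S' → . S]}), then GOTO on every symbol after a dot until no new states appear). It has 14 states:
  I0: { [S → . *], [S → . + + L], [S' → . S] }  — shift
  I1: { [S → * .] }  — reduce
  I2: { [S → + . + L] }  — shift
  I3: { [S' → S .] }  — accept
  I4: { [L → . * * *], [L → . *], [L → . S S], [L → . b L L], [L → . b], [S → + + . L], [S → . *], [S → . + + L] }  — shift
  I5: { [L → * . * *], [L → * .], [S → * .] }  — shift, 2 reduces
  I6: { [S → + + L .] }  — reduce
  I7: { [L → S . S], [S → . *], [S → . + + L] }  — shift
  I8: { [L → . * * *], [L → . *], [L → . S S], [L → . b L L], [L → . b], [L → b . L L], [L → b .], [S → . *], [S → . + + L] }  — shift, reduce
  I9: { [L → . * * *], [L → . *], [L → . S S], [L → . b L L], [L → . b], [L → b L . L], [S → . *], [S → . + + L] }  — shift
  I10: { [L → b L L .] }  — reduce
  I11: { [L → S S .] }  — reduce
  I12: { [L → * * . *] }  — shift
  I13: { [L → * * * .] }  — reduce

I5 contains complete items [L → * .], [S → * .] — reduce-reduce conflict.

Answer: Yes — I5: [L → * .] vs [S → * .]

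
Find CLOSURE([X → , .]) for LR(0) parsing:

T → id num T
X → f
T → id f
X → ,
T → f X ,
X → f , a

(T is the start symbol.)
Start with: [X → , .]
The dot is at the end, so nothing is added.

CLOSURE = { [X → , .] }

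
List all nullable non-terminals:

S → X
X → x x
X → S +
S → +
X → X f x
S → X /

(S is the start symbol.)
A non-terminal is nullable if it can derive ε (the empty string): either it has an ε-production, or it has a production whose right-hand side consists entirely of nullable non-terminals.

There are no ε-productions, so no non-terminal can derive ε.
No non-terminals are nullable.

Answer: None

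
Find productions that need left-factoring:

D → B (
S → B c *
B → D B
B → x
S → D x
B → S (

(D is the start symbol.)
No, left-factoring is not needed

Left-factoring is needed when two productions for the same non-terminal
share a common prefix on the right-hand side.

Productions for S:
  S → B c *
  S → D x
Productions for B:
  B → D B
  B → x
  B → S (

No common prefixes found.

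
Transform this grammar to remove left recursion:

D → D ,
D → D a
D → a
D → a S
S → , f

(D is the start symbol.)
D is directly left-recursive. The standard transformation for
  A → A α₁ | ... | A α_m | β₁ | ... | β_n
is
  A  → β₁ A' | ... | β_n A'
  A' → α₁ A' | ... | α_m A' | ε

D → a becomes D → a D'
D → a S becomes D → a S D'
D → D , becomes D' → , D'
D → D a becomes D' → a D'
Add D' → ε

Productions for other non-terminals are unchanged:
  S → , f

Resulting grammar:
D → a D'
D → a S D'
D' → , D'
D' → a D'
D' → ε
S → , f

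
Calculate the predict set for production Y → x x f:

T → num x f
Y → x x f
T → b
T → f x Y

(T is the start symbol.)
{ 'x' }

PREDICT(Y → x x f) = (FIRST(RHS) \ {ε}) ∪ (FOLLOW(Y) if ε ∈ FIRST(RHS), i.e. RHS ⇒* ε)
FIRST(x x f) = { 'x' }
ε ∉ FIRST(x x f), so FOLLOW(Y) is not added.
PREDICT(Y → x x f) = { 'x' }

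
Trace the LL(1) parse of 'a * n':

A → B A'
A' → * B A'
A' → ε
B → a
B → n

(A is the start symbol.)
LL(1) parsing maintains a stack (initially the start symbol over $) and the input. At each step: if the stack top is a terminal, match it against the current input token; if it is a non-terminal N, replace it with the RHS of M[N, lookahead] (the unique production whose predict set contains the lookahead).

Stack is shown with the top on the left.

Stack     Input    Action
-------------------------
A $       a * n $  output A → B A'
B A' $    a * n $  output B → a
a A' $    a * n $  match 'a'
A' $      * n $    output A' → * B A'
* B A' $  * n $    match '*'
B A' $    n $      output B → n
n A' $    n $      match 'n'
A' $      $        output A' → ε
$         $        accept

The string is accepted.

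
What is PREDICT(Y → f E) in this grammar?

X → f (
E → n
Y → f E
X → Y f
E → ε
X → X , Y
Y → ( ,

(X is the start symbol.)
{ 'f' }

PREDICT(Y → f E) = (FIRST(RHS) \ {ε}) ∪ (FOLLOW(Y) if ε ∈ FIRST(RHS), i.e. RHS ⇒* ε)
FIRST(f E) = { 'f' }
ε ∉ FIRST(f E), so FOLLOW(Y) is not added.
PREDICT(Y → f E) = { 'f' }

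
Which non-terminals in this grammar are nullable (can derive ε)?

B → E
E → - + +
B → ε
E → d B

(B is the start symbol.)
A non-terminal is nullable if it can derive ε (the empty string): either it has an ε-production, or it has a production whose right-hand side consists entirely of nullable non-terminals.

ε-productions: B → ε
So B is immediately nullable.
No further non-terminal can be added: every production for the remaining non-terminals contains a terminal or a non-nullable non-terminal.
Nullable = { 'B' }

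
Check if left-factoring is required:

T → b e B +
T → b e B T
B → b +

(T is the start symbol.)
Left-factoring is needed when two productions for the same non-terminal
share a common prefix on the right-hand side.

Productions for T:
  T → b e B +
  T → b e B T

Found common prefix 'b e B' in productions for T

Answer: Yes, T has productions with common prefix 'b e B'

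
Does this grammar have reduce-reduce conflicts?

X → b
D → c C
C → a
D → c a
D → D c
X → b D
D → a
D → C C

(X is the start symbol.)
A reduce-reduce conflict occurs when an LR(0) state has two complete items [A → α .] and [B → β .] — both call for a reduction, and with no lookahead the parser cannot choose between them.

Augment with X' → X and build the canonical LR(0) collection (I0 = CLOSURE({[X' → . X]}), then GOTO on every symbol after a dot until no new states appear). It has 12 states:
  I0: { [X → . b D], [X → . b], [X' → . X] }  — shift
  I1: { [X' → X .] }  — accept
  I2: { [C → . a], [D → . C C], [D → . D c], [D → . a], [D → . c C], [D → . c a], [X → b . D], [X → b .] }  — shift, reduce
  I3: { [C → . a], [D → C . C] }  — shift
  I4: { [D → D . c], [X → b D .] }  — shift, reduce
  I5: { [C → a .], [D → a .] }  — 2 reduces
  I6: { [C → . a], [D → c . C], [D → c . a] }  — shift
  I7: { [D → c C .] }  — reduce
  I8: { [C → a .], [D → c a .] }  — 2 reduces
  I9: { [D → D c .] }  — reduce
  I10: { [D → C C .] }  — reduce
  I11: { [C → a .] }  — reduce

I5 contains complete items [C → a .], [D → a .] — reduce-reduce conflict.
I8 contains complete items [C → a .], [D → c a .] — reduce-reduce conflict.

Answer: Yes — I5: [C → a .] vs [D → a .]; I8: [C → a .] vs [D → c a .]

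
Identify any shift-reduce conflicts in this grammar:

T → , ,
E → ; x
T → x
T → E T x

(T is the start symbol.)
No shift-reduce conflicts

A shift-reduce conflict occurs when an LR(0) state has both:
  - a complete (reduce) item [A → α .] (dot at the end), and
  - a shift item [B → β . c γ] (dot before a terminal).

Augment with T' → T and build the canonical LR(0) collection (I0 = CLOSURE({[T' → . T]}), then GOTO on every symbol after a dot until no new states appear). It has 10 states:
  I0: { [E → . ; x], [T → . , ,], [T → . E T x], [T → . x], [T' → . T] }  — shift
  I1: { [T → , . ,] }  — shift
  I2: { [E → ; . x] }  — shift
  I3: { [E → . ; x], [T → . , ,], [T → . E T x], [T → . x], [T → E . T x] }  — shift
  I4: { [T' → T .] }  — accept
  I5: { [T → x .] }  — reduce
  I6: { [T → E T . x] }  — shift
  I7: { [T → E T x .] }  — reduce
  I8: { [E → ; x .] }  — reduce
  I9: { [T → , , .] }  — reduce

No state contains both a complete item and a shift item.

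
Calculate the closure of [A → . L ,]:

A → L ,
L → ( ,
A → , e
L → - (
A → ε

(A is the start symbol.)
{ [A → . L ,], [L → . ( ,], [L → . - (] }

To compute CLOSURE, for each item [A → α.Bβ] where B is a non-terminal, add [B → .γ] for all productions B → γ; repeat for the newly added items until nothing changes.

Start with: [A → . L ,]
  [A → . L ,] has the dot before L: add [L → . ( ,], [L → . - (]
No further items can be added.

CLOSURE = { [A → . L ,], [L → . ( ,], [L → . - (] }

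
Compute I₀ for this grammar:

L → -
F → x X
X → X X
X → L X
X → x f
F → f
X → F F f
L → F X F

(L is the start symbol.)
{ [F → . f], [F → . x X], [L → . -], [L → . F X F], [L' → . L] }

First, augment the grammar with L' → L
I₀ = CLOSURE({ [L' → . L] }):
  [L' → . L] has the dot before L: add [L → . -], [L → . F X F]
  [L → . F X F] has the dot before F: add [F → . x X], [F → . f]
No further items can be added.

I₀ = { [F → . f], [F → . x X], [L → . -], [L → . F X F], [L' → . L] }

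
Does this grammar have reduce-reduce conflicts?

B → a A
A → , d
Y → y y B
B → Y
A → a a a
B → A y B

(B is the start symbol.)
No reduce-reduce conflicts

A reduce-reduce conflict occurs when an LR(0) state has two complete items [A → α .] and [B → β .] — both call for a reduction, and with no lookahead the parser cannot choose between them.

Augment with B' → B and build the canonical LR(0) collection (I0 = CLOSURE({[B' → . B]}), then GOTO on every symbol after a dot until no new states appear). It has 16 states:
  I0: { [A → . , d], [A → . a a a], [B → . A y B], [B → . Y], [B → . a A], [B' → . B], [Y → . y y B] }  — shift
  I1: { [A → , . d] }  — shift
  I2: { [B → A . y B] }  — shift
  I3: { [B' → B .] }  — accept
  I4: { [B → Y .] }  — reduce
  I5: { [A → . , d], [A → . a a a], [A → a . a a], [B → a . A] }  — shift
  I6: { [Y → y . y B] }  — shift
  I7: { [A → . , d], [A → . a a a], [B → . A y B], [B → . Y], [B → . a A], [Y → . y y B], [Y → y y . B] }  — shift
  I8: { [Y → y y B .] }  — reduce
  I9: { [B → a A .] }  — reduce
  I10: { [A → a . a a], [A → a a . a] }  — shift
  I11: { [A → a a . a], [A → a a a .] }  — shift, reduce
  I12: { [A → a a a .] }  — reduce
  I13: { [A → . , d], [A → . a a a], [B → . A y B], [B → . Y], [B → . a A], [B → A y . B], [Y → . y y B] }  — shift
  I14: { [B → A y B .] }  — reduce
  I15: { [A → , d .] }  — reduce

No state contains more than one complete item.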